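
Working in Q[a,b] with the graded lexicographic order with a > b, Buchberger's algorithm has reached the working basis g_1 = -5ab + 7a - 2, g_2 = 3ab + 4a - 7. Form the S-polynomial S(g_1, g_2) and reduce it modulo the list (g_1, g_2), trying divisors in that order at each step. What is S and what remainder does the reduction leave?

lcm(LM(g_1), LM(g_2)) = ab.
S = (lcm/LT(g_1))·g_1 − (lcm/LT(g_2))·g_2 = -41/15a + 41/15.
Reduce S modulo (g_1, g_2) in that order:
  leading term a: no divisor's leading term divides it; move -41/15a to the remainder.
  leading term 1: no divisor's leading term divides it; move 41/15 to the remainder.
The remainder -41/15a + 41/15 is nonzero, so it would be added as the next basis element.

S(g_1, g_2) = -41/15a + 41/15; remainder on division = -41/15a + 41/15.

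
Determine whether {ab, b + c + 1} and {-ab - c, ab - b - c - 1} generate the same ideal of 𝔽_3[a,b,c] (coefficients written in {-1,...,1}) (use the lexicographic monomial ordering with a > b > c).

Since reduced Gröbner bases are canonical representatives of ideals under a given ordering, it suffices to compute and compare them.
Buchberger on the first generating set:
f_1 = ab, LT = ab.
f_2 = b + c + 1, LT = b.

S(f_1,f_2): lcm = ab. S = -ac - a.
  reduce S modulo (f_1, f_2):
  remainder -ac - a ≠ 0; add g_3 = -ac - a to the basis.

The other S-polynomials (S(f_1,g_3), S(f_2,g_3)) all reduce to 0 modulo the current basis, so we have a Gröbner basis.
Inter-reduce: drop elements whose leading term is divisible by another's, tail-reduce, and make monic.
Reduced Gröbner basis: {ac + a, b + c + 1}.

Buchberger on the second generating set:
h_1 = -ab - c, LT = ab.
h_2 = ab - b - c - 1, LT = ab.

S(h_1,h_2): lcm = ab. S = b - c + 1.
  reduce S modulo (h_1, h_2):
  remainder b - c + 1 ≠ 0; add k_3 = b - c + 1 to the basis.

S(h_1,k_3): lcm = ab. S = ac - a + c.
  reduce S modulo (h_1, h_2, k_3):
  remainder ac - a + c ≠ 0; add k_4 = ac - a + c to the basis.

The other S-polynomials (S(h_2,k_3), S(h_1,k_4), S(h_2,k_4), S(k_3,k_4)) all reduce to 0 modulo the current basis, so we have a Gröbner basis.
Inter-reduce: drop elements whose leading term is divisible by another's, tail-reduce, and make monic.
Reduced Gröbner basis: {ac - a + c, b - c + 1}.

These differ, so the ideals are not equal.

No, the ideals differ.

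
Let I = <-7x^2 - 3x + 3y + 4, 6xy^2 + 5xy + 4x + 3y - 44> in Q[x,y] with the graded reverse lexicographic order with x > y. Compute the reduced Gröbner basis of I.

f_1 = -7x^2 - 3x + 3y + 4, LT = x^2.
f_2 = 6xy^2 + 5xy + 4x + 3y - 44, LT = xy^2.

S(f_1,f_2): lcm = x^2y^2. S = -5/6x^2y + 3/7xy^2 - 3/7y^3 - 2/3x^2 - 1/2xy - 4/7y^2 + 22/3x.
  reduce S modulo (f_1, f_2):
  remainder -3/7y^3 - 1/2xy - 13/14y^2 + 22/3x - 41/42y + 58/21 ≠ 0; add g_3 = -3/7y^3 - 1/2xy - 13/14y^2 + 22/3x - 41/42y + 58/21 to the basis.

The other S-polynomials (S(f_1,g_3), S(f_2,g_3)) all reduce to 0 modulo the current basis, so we have a Gröbner basis.

G = {xy^2 + 5/6xy + 2/3x + 1/2y - 22/3, y^3 + 7/6xy + 13/6y^2 - 154/9x + 41/18y - 58/9, x^2 + 3/7x - 3/7y - 4/7}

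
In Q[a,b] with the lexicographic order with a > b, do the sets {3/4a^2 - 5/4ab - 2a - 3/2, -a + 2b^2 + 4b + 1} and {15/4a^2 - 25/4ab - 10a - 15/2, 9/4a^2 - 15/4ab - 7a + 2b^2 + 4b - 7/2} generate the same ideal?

Yes, the ideals are equal.

For a fixed monomial order, each ideal has a unique reduced Gröbner basis; comparing bases decides equality.
Buchberger on the first generating set:
f_1 = 3/4a^2 - 5/4ab - 2a - 3/2, LT = a^2.
f_2 = -a + 2b^2 + 4b + 1, LT = a.

S(f_1,f_2): lcm = a^2. S = 2ab^2 + 7/3ab - 5/3a - 2.
  leading term ab^2: subtract (-2b^2)·f_2 from 2ab^2 + 7/3ab - 5/3a - 2 → 7/3ab - 5/3a + 4b^4 + 8b^3 + 2b^2 - 2
  leading term ab: subtract (-7/3b)·f_2 from 7/3ab - 5/3a + 4b^4 + 8b^3 + 2b^2 - 2 → -5/3a + 4b^4 + 38/3b^3 + 34/3b^2 + 7/3b - 2
  leading term a: subtract (5/3)·f_2 from -5/3a + 4b^4 + 38/3b^3 + 34/3b^2 + 7/3b - 2 → 4b^4 + 38/3b^3 + 8b^2 - 13/3b - 11/3
  leading term b^4: no divisor's leading term divides it; move 4b^4 to the remainder.
  leading term b^3: no divisor's leading term divides it; move 38/3b^3 to the remainder.
  leading term b^2: no divisor's leading term divides it; move 8b^2 to the remainder.
  leading term b: no divisor's leading term divides it; move -13/3b to the remainder.
  leading term 1: no divisor's leading term divides it; move -11/3 to the remainder.
  remainder 4b^4 + 38/3b^3 + 8b^2 - 13/3b - 11/3 ≠ 0; add g_3 = 4b^4 + 38/3b^3 + 8b^2 - 13/3b - 11/3 to the basis.

S(f_1,g_3): leading monomials are coprime, so the S-polynomial reduces to 0 (Buchberger's first criterion).
S(f_2,g_3): leading monomials are coprime, so the S-polynomial reduces to 0 (Buchberger's first criterion).
Every S-polynomial of the final basis reduces to 0, so we have a Gröbner basis.
Inter-reduce: drop elements whose leading term is divisible by another's, tail-reduce, and make monic.
Reduced Gröbner basis: {a - 2b^2 - 4b - 1, b^4 + 19/6b^3 + 2b^2 - 13/12b - 11/12}.

Buchberger on the second generating set:
h_1 = 15/4a^2 - 25/4ab - 10a - 15/2, LT = a^2.
h_2 = 9/4a^2 - 15/4ab - 7a + 2b^2 + 4b - 7/2, LT = a^2.

S(h_1,h_2): lcm = a^2. S = 4/9a - 8/9b^2 - 16/9b - 4/9.
  leading term a: no divisor's leading term divides it; move 4/9a to the remainder.
  leading term b^2: no divisor's leading term divides it; move -8/9b^2 to the remainder.
  leading term b: no divisor's leading term divides it; move -16/9b to the remainder.
  leading term 1: no divisor's leading term divides it; move -4/9 to the remainder.
  remainder 4/9a - 8/9b^2 - 16/9b - 4/9 ≠ 0; add k_3 = 4/9a - 8/9b^2 - 16/9b - 4/9 to the basis.

S(h_1,k_3): lcm = a^2. S = 2ab^2 + 7/3ab - 5/3a - 2.
  leading term ab^2: subtract (9/2b^2)·k_3 from 2ab^2 + 7/3ab - 5/3a - 2 → 7/3ab - 5/3a + 4b^4 + 8b^3 + 2b^2 - 2
  leading term ab: subtract (21/4b)·k_3 from 7/3ab - 5/3a + 4b^4 + 8b^3 + 2b^2 - 2 → -5/3a + 4b^4 + 38/3b^3 + 34/3b^2 + 7/3b - 2
  leading term a: subtract (-15/4)·k_3 from -5/3a + 4b^4 + 38/3b^3 + 34/3b^2 + 7/3b - 2 → 4b^4 + 38/3b^3 + 8b^2 - 13/3b - 11/3
  leading term b^4: no divisor's leading term divides it; move 4b^4 to the remainder.
  leading term b^3: no divisor's leading term divides it; move 38/3b^3 to the remainder.
  leading term b^2: no divisor's leading term divides it; move 8b^2 to the remainder.
  leading term b: no divisor's leading term divides it; move -13/3b to the remainder.
  leading term 1: no divisor's leading term divides it; move -11/3 to the remainder.
  remainder 4b^4 + 38/3b^3 + 8b^2 - 13/3b - 11/3 ≠ 0; add k_4 = 4b^4 + 38/3b^3 + 8b^2 - 13/3b - 11/3 to the basis.

S(h_2,k_3): lcm = a^2. S = 2ab^2 + 7/3ab - 19/9a + 8/9b^2 + 16/9b - 14/9.
  leading term ab^2: subtract (9/2b^2)·k_3 from 2ab^2 + 7/3ab - 19/9a + 8/9b^2 + 16/9b - 14/9 → 7/3ab - 19/9a + 4b^4 + 8b^3 + 26/9b^2 + 16/9b - 14/9
  leading term ab: subtract (21/4b)·k_3 from 7/3ab - 19/9a + 4b^4 + 8b^3 + 26/9b^2 + 16/9b - 14/9 → -19/9a + 4b^4 + 38/3b^3 + 110/9b^2 + 37/9b - 14/9
  leading term a: subtract (-19/4)·k_3 from -19/9a + 4b^4 + 38/3b^3 + 110/9b^2 + 37/9b - 14/9 → 4b^4 + 38/3b^3 + 8b^2 - 13/3b - 11/3
  leading term b^4: subtract (1)·k_4 from 4b^4 + 38/3b^3 + 8b^2 - 13/3b - 11/3 → 0
  remainder 0.

S(h_1,k_4): leading monomials are coprime, so the S-polynomial reduces to 0 (Buchberger's first criterion).
S(h_2,k_4): leading monomials are coprime, so the S-polynomial reduces to 0 (Buchberger's first criterion).
S(k_3,k_4): leading monomials are coprime, so the S-polynomial reduces to 0 (Buchberger's first criterion).
Every S-polynomial of the final basis reduces to 0, so we have a Gröbner basis.
Inter-reduce: drop elements whose leading term is divisible by another's, tail-reduce, and make monic.
Reduced Gröbner basis: {a - 2b^2 - 4b - 1, b^4 + 19/6b^3 + 2b^2 - 13/12b - 11/12}.

The two bases agree; hence the ideals are identical.
The choice of monomial ordering does not affect the verdict — as long as both bases are computed under the same ordering, their equality decides ideal equality.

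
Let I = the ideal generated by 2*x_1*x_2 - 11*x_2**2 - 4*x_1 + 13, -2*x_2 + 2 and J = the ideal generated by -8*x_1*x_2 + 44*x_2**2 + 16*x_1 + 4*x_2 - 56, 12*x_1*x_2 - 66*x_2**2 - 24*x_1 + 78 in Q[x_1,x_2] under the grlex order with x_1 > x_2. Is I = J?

For a fixed monomial order, each ideal has a unique reduced Gröbner basis; comparing bases decides equality.
Buchberger on the first generating set:
f_1 = 2*x_1*x_2 - 11*x_2**2 - 4*x_1 + 13, LT = x_1*x_2.
f_2 = -2*x_2 + 2, LT = x_2.

S(f_1,f_2): lcm = x_1*x_2. S = -11/2*x_2**2 - x_1 + 13/2.
  leading term x_2**2: subtract (11/4*x_2)·f_2 from -11/2*x_2**2 - x_1 + 13/2 → -x_1 - 11/2*x_2 + 13/2
  leading term x_1: no divisor's leading term divides it; move -x_1 to the remainder.
  leading term x_2: subtract (11/4)·f_2 from -11/2*x_2 + 13/2 → 1
  leading term 1: no divisor's leading term divides it; move 1 to the remainder.
  remainder -x_1 + 1 ≠ 0; add g_3 = -x_1 + 1 to the basis.

The other S-polynomials (S(f_1,g_3), S(f_2,g_3)) all reduce to 0 modulo the current basis, so we have a Gröbner basis.
Inter-reduce: drop elements whose leading term is divisible by another's, tail-reduce, and make monic.
Reduced Gröbner basis: {x_1 - 1, x_2 - 1}.

Buchberger on the second generating set:
h_1 = -8*x_1*x_2 + 44*x_2**2 + 16*x_1 + 4*x_2 - 56, LT = x_1*x_2.
h_2 = 12*x_1*x_2 - 66*x_2**2 - 24*x_1 + 78, LT = x_1*x_2.

S(h_1,h_2): lcm = x_1*x_2. S = -1/2*x_2 + 1/2.
  leading term x_2: no divisor's leading term divides it; move -1/2*x_2 to the remainder.
  leading term 1: no divisor's leading term divides it; move 1/2 to the remainder.
  remainder -1/2*x_2 + 1/2 ≠ 0; add k_3 = -1/2*x_2 + 1/2 to the basis.

S(h_1,k_3): lcm = x_1*x_2. S = -11/2*x_2**2 - x_1 - 1/2*x_2 + 7.
  leading term x_2**2: subtract (11*x_2)·k_3 from -11/2*x_2**2 - x_1 - 1/2*x_2 + 7 → -x_1 - 6*x_2 + 7
  leading term x_1: no divisor's leading term divides it; move -x_1 to the remainder.
  leading term x_2: subtract (12)·k_3 from -6*x_2 + 7 → 1
  leading term 1: no divisor's leading term divides it; move 1 to the remainder.
  remainder -x_1 + 1 ≠ 0; add k_4 = -x_1 + 1 to the basis.

The other S-polynomials (S(h_2,k_3), S(h_1,k_4), S(h_2,k_4), S(k_3,k_4)) all reduce to 0 modulo the current basis, so we have a Gröbner basis.
Inter-reduce: drop elements whose leading term is divisible by another's, tail-reduce, and make monic.
Reduced Gröbner basis: {x_1 - 1, x_2 - 1}.

The two bases agree; hence the ideals are identical.
The same test decides containment: I ⊆ J iff every generator of I reduces to 0 modulo a Gröbner basis of J.

Yes, the ideals are equal.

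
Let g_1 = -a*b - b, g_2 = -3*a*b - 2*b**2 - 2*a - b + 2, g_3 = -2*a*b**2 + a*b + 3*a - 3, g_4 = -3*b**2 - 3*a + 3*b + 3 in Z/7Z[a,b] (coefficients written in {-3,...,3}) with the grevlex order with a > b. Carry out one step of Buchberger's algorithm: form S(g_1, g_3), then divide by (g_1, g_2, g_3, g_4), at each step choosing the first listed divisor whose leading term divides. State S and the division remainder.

S(g_1, g_3) = -3*a*b + b**2 - 2*a + 2; remainder on division = -3*a - 3*b + 3.

lcm(LM(g_1), LM(g_3)) = a*b**2.
S = (lcm/LT(g_1))·g_1 − (lcm/LT(g_3))·g_3 = -3*a*b + b**2 - 2*a + 2.
Reduce S modulo (g_1, g_2, g_3, g_4) in that order:
  leading term a*b: subtract (3)·g_1 from -3*a*b + b**2 - 2*a + 2 → b**2 - 2*a + 3*b + 2
  leading term b**2: subtract (2)·g_4 from b**2 - 2*a + 3*b + 2 → -3*a - 3*b + 3
  leading term a: no divisor's leading term divides it; move -3*a to the remainder.
  leading term b: no divisor's leading term divides it; move -3*b to the remainder.
  leading term 1: no divisor's leading term divides it; move 3 to the remainder.
The remainder -3*a - 3*b + 3 is nonzero, so it would be added as the next basis element.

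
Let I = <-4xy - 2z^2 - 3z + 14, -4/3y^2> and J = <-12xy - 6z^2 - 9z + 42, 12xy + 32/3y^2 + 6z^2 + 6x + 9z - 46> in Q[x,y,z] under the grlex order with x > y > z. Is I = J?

No, the ideals differ.

Two ideals are equal iff their reduced Gröbner bases coincide (the reduced basis is unique for a fixed ordering).
Buchberger on the first generating set:
f_1 = -4xy - 2z^2 - 3z + 14, LT = xy.
f_2 = -4/3y^2, LT = y^2.

S(f_1,f_2): lcm = xy^2. S = 1/2yz^2 + 3/4yz - 7/2y.
  reduce S modulo (f_1, f_2):
  remainder 1/2yz^2 + 3/4yz - 7/2y ≠ 0; add g_3 = 1/2yz^2 + 3/4yz - 7/2y to the basis.

S(f_1,g_3): lcm = xyz^2. S = 1/2z^4 - 3/2xyz + 3/4z^3 + 7xy - 7/2z^2.
  reduce S modulo (f_1, f_2, g_3):
  remainder 1/2z^4 + 3/2z^3 - 47/8z^2 - 21/2z + 49/2 ≠ 0; add g_4 = 1/2z^4 + 3/2z^3 - 47/8z^2 - 21/2z + 49/2 to the basis.

The other S-polynomials (S(f_2,g_3), S(f_1,g_4), S(f_2,g_4), S(g_3,g_4)) all reduce to 0 modulo the current basis, so we have a Gröbner basis.
Inter-reduce: drop elements whose leading term is divisible by another's, tail-reduce, and make monic.
Reduced Gröbner basis: {z^4 + 3z^3 - 47/4z^2 - 21z + 49, yz^2 + 3/2yz - 7y, xy + 1/2z^2 + 3/4z - 7/2, y^2}.

Buchberger on the second generating set:
h_1 = -12xy - 6z^2 - 9z + 42, LT = xy.
h_2 = 12xy + 32/3y^2 + 6z^2 + 6x + 9z - 46, LT = xy.

S(h_1,h_2): lcm = xy. S = -8/9y^2 - 1/2x + 1/3.
  reduce S modulo (h_1, h_2):
  remainder -8/9y^2 - 1/2x + 1/3 ≠ 0; add k_3 = -8/9y^2 - 1/2x + 1/3 to the basis.

S(h_1,k_3): lcm = xy^2. S = 1/2yz^2 - 9/16x^2 + 3/4yz + 3/8x - 7/2y.
  reduce S modulo (h_1, h_2, k_3):
  remainder 1/2yz^2 - 9/16x^2 + 3/4yz + 3/8x - 7/2y ≠ 0; add k_4 = 1/2yz^2 - 9/16x^2 + 3/4yz + 3/8x - 7/2y to the basis.

S(h_1,k_4): lcm = xyz^2. S = 1/2z^4 + 9/8x^3 - 3/2xyz + 3/4z^3 - 3/4x^2 + 7xy - 7/2z^2.
  reduce S modulo (h_1, h_2, k_3, k_4):
  remainder 1/2z^4 + 9/8x^3 + 3/2z^3 - 3/4x^2 - 47/8z^2 - 21/2z + 49/2 ≠ 0; add k_5 = 1/2z^4 + 9/8x^3 + 3/2z^3 - 3/4x^2 - 47/8z^2 - 21/2z + 49/2 to the basis.

The other S-polynomials (S(h_2,k_3), S(h_2,k_4), S(k_3,k_4), S(h_1,k_5), S(h_2,k_5), S(k_3,k_5), S(k_4,k_5)) all reduce to 0 modulo the current basis, so we have a Gröbner basis.
Inter-reduce: drop elements whose leading term is divisible by another's, tail-reduce, and make monic.
Reduced Gröbner basis: {z^4 + 9/4x^3 + 3z^3 - 3/2x^2 - 47/4z^2 - 21z + 49, yz^2 - 9/8x^2 + 3/2yz + 3/4x - 7y, xy + 1/2z^2 + 3/4z - 7/2, y^2 + 9/16x - 3/8}.

Since the reduced bases disagree, the two ideals are not the same.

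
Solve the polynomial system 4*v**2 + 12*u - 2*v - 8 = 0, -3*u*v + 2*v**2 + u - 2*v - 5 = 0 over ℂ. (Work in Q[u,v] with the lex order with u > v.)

Compute a lex Gröbner basis by Buchberger's algorithm.
f_1 = 12*u + 4*v**2 - 2*v - 8, LT = u.
f_2 = -3*u*v + u + 2*v**2 - 2*v - 5, LT = u*v.

S(f_1,f_2): lcm = u*v. S = 1/3*u + 1/3*v**3 + 1/2*v**2 - 4/3*v - 5/3.
  leading term u: subtract (1/36)·f_1 from 1/3*u + 1/3*v**3 + 1/2*v**2 - 4/3*v - 5/3 → 1/3*v**3 + 7/18*v**2 - 23/18*v - 13/9
  leading term v**3: no divisor's leading term divides it; move 1/3*v**3 to the remainder.
  leading term v**2: no divisor's leading term divides it; move 7/18*v**2 to the remainder.
  leading term v: no divisor's leading term divides it; move -23/18*v to the remainder.
  leading term 1: no divisor's leading term divides it; move -13/9 to the remainder.
  remainder 1/3*v**3 + 7/18*v**2 - 23/18*v - 13/9 ≠ 0; add h_3 = 1/3*v**3 + 7/18*v**2 - 23/18*v - 13/9 to the basis.

The other S-polynomials (S(f_1,h_3), S(f_2,h_3)) all reduce to 0 modulo the current basis, so we have a Gröbner basis.
Inter-reduce: drop elements whose leading term is divisible by another's, tail-reduce, and make monic.
Reduced Gröbner basis: {u + 1/3*v**2 - 1/6*v - 2/3, v**3 + 7/6*v**2 - 23/6*v - 13/3}.

Since the basis is lex-ordered, v**3 + 7/6*v**2 - 23/6*v - 13/3 is univariate in v. Its roots are {-2, 5/12 - sqrt(337)/12, 5/12 + sqrt(337)/12}. Back-substituting each root into the other basis elements fixes the other coordinates.
  v = -2: the earlier basis element becomes u + 1 = 0, giving u = -1 — point (-1, -2).
  v = 5/12 - sqrt(337)/12: the earlier basis element becomes u - sqrt(337)/108 + 11/108 = 0, giving u = -11/108 + sqrt(337)/108 — point (-11/108 + sqrt(337)/108, 5/12 - sqrt(337)/12).
  v = 5/12 + sqrt(337)/12: the earlier basis element becomes u + 11/108 + sqrt(337)/108 = 0, giving u = -sqrt(337)/108 - 11/108 — point (-sqrt(337)/108 - 11/108, 5/12 + sqrt(337)/12).
Each listed point satisfies every original equation (direct substitution).
Zero-dimensionality of the ideal guarantees finitely many solutions over ℂ.

{(-1, -2), (-11/108 + sqrt(337)/108, 5/12 - sqrt(337)/12), (-sqrt(337)/108 - 11/108, 5/12 + sqrt(337)/12)}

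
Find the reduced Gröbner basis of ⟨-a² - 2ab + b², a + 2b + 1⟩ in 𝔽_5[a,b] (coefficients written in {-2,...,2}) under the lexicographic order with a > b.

f_1 = -a² - 2ab + b², LT = a².
f_2 = a + 2b + 1, LT = a.

S(f_1,f_2): lcm = a². S = -a - b².
  leading term a: subtract (-1)·f_2 from -a - b² → -b² + 2b + 1
  leading term b²: no divisor's leading term divides it; move -b² to the remainder.
  leading term b: no divisor's leading term divides it; move 2b to the remainder.
  leading term 1: no divisor's leading term divides it; move 1 to the remainder.
  remainder -b² + 2b + 1 ≠ 0; add g_3 = -b² + 2b + 1 to the basis.

The other S-polynomials (S(f_1,g_3), S(f_2,g_3)) all reduce to 0 modulo the current basis, so we have a Gröbner basis.
Inter-reduce: drop elements whose leading term is divisible by another's, tail-reduce, and make monic.

G = {a + 2b + 1, b² - 2b - 1}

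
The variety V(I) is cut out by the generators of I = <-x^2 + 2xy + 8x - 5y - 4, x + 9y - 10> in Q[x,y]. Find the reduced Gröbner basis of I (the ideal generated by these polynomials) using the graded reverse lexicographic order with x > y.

G = {y^2 - 41/33y + 8/33, x + 9y - 10}

This is the nonlinear analogue of row-reducing a linear system.

f_1 = -x^2 + 2xy + 8x - 5y - 4, LT = x^2.
f_2 = x + 9y - 10, LT = x.

S(f_1,f_2): lcm = x^2. S = -11xy + 2x + 5y + 4.
  reduce S modulo (f_1, f_2):
  remainder 99y^2 - 123y + 24 ≠ 0; add g_3 = 99y^2 - 123y + 24 to the basis.

The other S-polynomials (S(f_1,g_3), S(f_2,g_3)) all reduce to 0 modulo the current basis, so we have a Gröbner basis.
Inter-reduce: drop elements whose leading term is divisible by another's, tail-reduce, and make monic.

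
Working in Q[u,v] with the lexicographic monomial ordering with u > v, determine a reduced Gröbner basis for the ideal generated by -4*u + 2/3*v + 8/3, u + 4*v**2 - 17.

f_1 = -4*u + 2/3*v + 8/3, LT = u.
f_2 = u + 4*v**2 - 17, LT = u.

S(f_1,f_2): lcm = u. S = -4*v**2 - 1/6*v + 49/3.
  leading term v**2: no divisor's leading term divides it; move -4*v**2 to the remainder.
  leading term v: no divisor's leading term divides it; move -1/6*v to the remainder.
  leading term 1: no divisor's leading term divides it; move 49/3 to the remainder.
  remainder -4*v**2 - 1/6*v + 49/3 ≠ 0; add g_3 = -4*v**2 - 1/6*v + 49/3 to the basis.

The other S-polynomials (S(f_1,g_3), S(f_2,g_3)) all reduce to 0 modulo the current basis, so we have a Gröbner basis.
Inter-reduce: drop elements whose leading term is divisible by another's, tail-reduce, and make monic.

G = {u - 1/6*v - 2/3, v**2 + 1/24*v - 49/12}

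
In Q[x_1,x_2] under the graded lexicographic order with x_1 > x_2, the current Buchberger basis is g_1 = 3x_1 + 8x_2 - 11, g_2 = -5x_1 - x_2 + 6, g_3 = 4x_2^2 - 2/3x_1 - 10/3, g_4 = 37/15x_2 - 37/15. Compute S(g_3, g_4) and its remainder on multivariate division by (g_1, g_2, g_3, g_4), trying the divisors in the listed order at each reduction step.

lcm(LM(g_3), LM(g_4)) = x_2^2.
S = (lcm/LT(g_3))·g_3 − (lcm/LT(g_4))·g_4 = -1/6x_1 + x_2 - 5/6.
Reduce S modulo (g_1, g_2, g_3, g_4) in that order:
  leading term x_1: subtract (-1/18)·g_1 from -1/6x_1 + x_2 - 5/6 → 13/9x_2 - 13/9
  leading term x_2: subtract (65/111)·g_4 from 13/9x_2 - 13/9 → 0
The remainder is 0, so this S-polynomial contributes no new basis element.

S(g_3, g_4) = -1/6x_1 + x_2 - 5/6; remainder on division = 0.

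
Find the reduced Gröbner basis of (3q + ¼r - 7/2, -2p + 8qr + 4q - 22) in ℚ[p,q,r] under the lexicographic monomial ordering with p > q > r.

G = {p + ⅓r² - 9/2r + 26/3, q + 1/12r - 7/6}

f_1 = 3q + ¼r - 7/2, LT = q.
f_2 = -2p + 8qr + 4q - 22, LT = p.

The S-polynomials (S(f_1,f_2)) all reduce to 0 modulo the current basis, so we have a Gröbner basis.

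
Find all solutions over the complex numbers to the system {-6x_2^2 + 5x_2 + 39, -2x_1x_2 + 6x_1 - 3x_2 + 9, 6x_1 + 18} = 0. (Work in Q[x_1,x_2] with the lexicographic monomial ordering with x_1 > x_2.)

Compute a lex Gröbner basis by Buchberger's algorithm.
f_1 = -6x_2^2 + 5x_2 + 39, LT = x_2^2.
f_2 = -2x_1x_2 + 6x_1 - 3x_2 + 9, LT = x_1x_2.
f_3 = 6x_1 + 18, LT = x_1.

S(f_2,f_3): lcm = x_1x_2. S = -3x_1 - 3/2x_2 - 9/2.
  leading term x_1: subtract (-1/2)·f_3 from -3x_1 - 3/2x_2 - 9/2 → -3/2x_2 + 9/2
  leading term x_2: no divisor's leading term divides it; move -3/2x_2 to the remainder.
  leading term 1: no divisor's leading term divides it; move 9/2 to the remainder.
  remainder -3/2x_2 + 9/2 ≠ 0; add h_4 = -3/2x_2 + 9/2 to the basis.

The other S-polynomials (S(f_1,f_2), S(f_1,f_3), S(f_1,h_4), S(f_2,h_4), S(f_3,h_4)) all reduce to 0 modulo the current basis, so we have a Gröbner basis.
Inter-reduce: drop elements whose leading term is divisible by another's, tail-reduce, and make monic.
Reduced Gröbner basis: {x_1 + 3, x_2 - 3}.

The lex basis is triangular: the last element involves only x_2. Solving x_2 - 3 = 0 gives x_2 ∈ {3}; substituting each value into the earlier elements determines the remaining variables.
  x_2 = 3: the earlier basis element becomes x_1 + 3 = 0, giving x_1 = -3 — point (-3, 3).

{(-3, 3)}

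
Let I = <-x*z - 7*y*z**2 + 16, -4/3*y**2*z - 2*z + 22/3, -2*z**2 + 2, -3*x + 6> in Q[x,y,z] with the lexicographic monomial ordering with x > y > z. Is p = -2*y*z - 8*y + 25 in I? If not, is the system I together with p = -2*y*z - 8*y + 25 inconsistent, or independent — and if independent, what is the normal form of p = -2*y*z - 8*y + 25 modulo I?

Adjoining -2*y*z - 8*y + 25 makes the ideal the whole ring: the system is inconsistent.

First compute the reduced Gröbner basis of I by Buchberger's algorithm.
f_1 = -x*z - 7*y*z**2 + 16, LT = x*z.
f_2 = -4/3*y**2*z - 2*z + 22/3, LT = y**2*z.
f_3 = -2*z**2 + 2, LT = z**2.
f_4 = -3*x + 6, LT = x.

S(f_1,f_2): lcm = x*y**2*z. S = -3/2*x*z + 11/2*x + 7*y**3*z**2 - 16*y**2.
  leading term x*z: subtract (3/2)·f_1 from -3/2*x*z + 11/2*x + 7*y**3*z**2 - 16*y**2 → 11/2*x + 7*y**3*z**2 - 16*y**2 + 21/2*y*z**2 - 24
  leading term x: subtract (-11/6)·f_4 from 11/2*x + 7*y**3*z**2 - 16*y**2 + 21/2*y*z**2 - 24 → 7*y**3*z**2 - 16*y**2 + 21/2*y*z**2 - 13
  leading term y**3*z**2: subtract (-21/4*y*z)·f_2 from 7*y**3*z**2 - 16*y**2 + 21/2*y*z**2 - 13 → -16*y**2 + 77/2*y*z - 13
  leading term y**2: no divisor's leading term divides it; move -16*y**2 to the remainder.
  leading term y*z: no divisor's leading term divides it; move 77/2*y*z to the remainder.
  leading term 1: no divisor's leading term divides it; move -13 to the remainder.
  remainder -16*y**2 + 77/2*y*z - 13 ≠ 0; add h_5 = -16*y**2 + 77/2*y*z - 13 to the basis.

S(f_1,f_3): lcm = x*z**2. S = x + 7*y*z**3 - 16*z.
  leading term x: subtract (-1/3)·f_4 from x + 7*y*z**3 - 16*z → 7*y*z**3 - 16*z + 2
  leading term y*z**3: subtract (-7/2*y*z)·f_3 from 7*y*z**3 - 16*z + 2 → 7*y*z - 16*z + 2
  leading term y*z: no divisor's leading term divides it; move 7*y*z to the remainder.
  leading term z: no divisor's leading term divides it; move -16*z to the remainder.
  leading term 1: no divisor's leading term divides it; move 2 to the remainder.
  remainder 7*y*z - 16*z + 2 ≠ 0; add h_6 = 7*y*z - 16*z + 2 to the basis.

S(f_1,f_4): lcm = x*z. S = 7*y*z**2 + 2*z - 16.
  leading term y*z**2: subtract (-7/2*y)·f_3 from 7*y*z**2 + 2*z - 16 → 7*y + 2*z - 16
  leading term y: no divisor's leading term divides it; move 7*y to the remainder.
  leading term z: no divisor's leading term divides it; move 2*z to the remainder.
  leading term 1: no divisor's leading term divides it; move -16 to the remainder.
  remainder 7*y + 2*z - 16 ≠ 0; add h_7 = 7*y + 2*z - 16 to the basis.

S(f_1,h_6): lcm = x*y*z. S = 16/7*x*z - 2/7*x + 7*y**2*z**2 - 16*y.
  leading term x*z: subtract (-16/7)·f_1 from 16/7*x*z - 2/7*x + 7*y**2*z**2 - 16*y → -2/7*x + 7*y**2*z**2 - 16*y*z**2 - 16*y + 256/7
  leading term x: subtract (2/21)·f_4 from -2/7*x + 7*y**2*z**2 - 16*y*z**2 - 16*y + 256/7 → 7*y**2*z**2 - 16*y*z**2 - 16*y + 36
  leading term y**2*z**2: subtract (-21/4*z)·f_2 from 7*y**2*z**2 - 16*y*z**2 - 16*y + 36 → -16*y*z**2 - 16*y - 21/2*z**2 + 77/2*z + 36
  leading term y*z**2: subtract (8*y)·f_3 from -16*y*z**2 - 16*y - 21/2*z**2 + 77/2*z + 36 → -32*y - 21/2*z**2 + 77/2*z + 36
  leading term y: subtract (-32/7)·h_7 from -32*y - 21/2*z**2 + 77/2*z + 36 → -21/2*z**2 + 667/14*z - 260/7
  leading term z**2: subtract (21/4)·f_3 from -21/2*z**2 + 667/14*z - 260/7 → 667/14*z - 667/14
  leading term z: no divisor's leading term divides it; move 667/14*z to the remainder.
  leading term 1: no divisor's leading term divides it; move -667/14 to the remainder.
  remainder 667/14*z - 667/14 ≠ 0; add h_8 = 667/14*z - 667/14 to the basis.

The other S-polynomials (S(f_2,f_3), S(f_2,f_4), S(f_3,f_4), S(f_1,h_5), S(f_2,h_5), S(f_3,h_5), S(f_4,h_5), S(f_2,h_6), S(f_3,h_6), S(f_4,h_6), S(h_5,h_6), S(f_1,h_7), S(f_2,h_7), S(f_3,h_7), S(f_4,h_7), S(h_5,h_7), S(h_6,h_7), S(f_1,h_8), S(f_2,h_8), S(f_3,h_8), S(f_4,h_8), S(h_5,h_8), S(h_6,h_8), S(h_7,h_8)) all reduce to 0 modulo the current basis, so we have a Gröbner basis.
Inter-reduce: drop elements whose leading term is divisible by another's, tail-reduce, and make monic.
Reduced Gröbner basis: {x - 2, y - 2, z - 1}.
Label its elements g_1 = x - 2, g_2 = y - 2, g_3 = z - 1.

Reduce p = -2*y*z - 8*y + 25 modulo G:
  leading term y*z: subtract (-2*z)·g_2 from -2*y*z - 8*y + 25 → -8*y - 4*z + 25
  leading term y: subtract (-8)·g_2 from -8*y - 4*z + 25 → -4*z + 9
  leading term z: subtract (-4)·g_3 from -4*z + 9 → 5
  leading term 1: no divisor's leading term divides it; move 5 to the remainder.
  normal form = 5.
The normal form is nonzero, so p ∉ I. Since p minus its normal form lies in I, I + (p) = I + (r) where r = 5; decide whether this ideal is the whole ring.
Here r = 5 is a nonzero constant, hence a unit: 1 ∈ I + (p), the Gröbner basis of I + (p) is {1}, and the enlarged system has no common solution — adjoining p is inconsistent.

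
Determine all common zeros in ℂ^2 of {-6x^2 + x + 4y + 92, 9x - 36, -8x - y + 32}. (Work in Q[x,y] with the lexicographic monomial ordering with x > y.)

{(4, 0)}

Compute a lex Gröbner basis by Buchberger's algorithm.
f_1 = -6x^2 + x + 4y + 92, LT = x^2.
f_2 = 9x - 36, LT = x.
f_3 = -8x - y + 32, LT = x.

S(f_1,f_2): lcm = x^2. S = 23/6x - 2/3y - 46/3.
  leading term x: subtract (23/54)·f_2 from 23/6x - 2/3y - 46/3 → -2/3y
  leading term y: no divisor's leading term divides it; move -2/3y to the remainder.
  remainder -2/3y ≠ 0; add h_4 = -2/3y to the basis.

The other S-polynomials (S(f_1,f_3), S(f_2,f_3), S(f_1,h_4), S(f_2,h_4), S(f_3,h_4)) all reduce to 0 modulo the current basis, so we have a Gröbner basis.
Inter-reduce: drop elements whose leading term is divisible by another's, tail-reduce, and make monic.
Reduced Gröbner basis: {x - 4, y}.

A lex Gröbner basis eliminates variables successively. Here y depends only on y, with roots {0}; lifting each root through the earlier basis elements recovers the full solutions.
  y = 0: the earlier basis element becomes x - 4 = 0, giving x = 4 — point (4, 0).
Substituting each solution back into the original system confirms all equations vanish.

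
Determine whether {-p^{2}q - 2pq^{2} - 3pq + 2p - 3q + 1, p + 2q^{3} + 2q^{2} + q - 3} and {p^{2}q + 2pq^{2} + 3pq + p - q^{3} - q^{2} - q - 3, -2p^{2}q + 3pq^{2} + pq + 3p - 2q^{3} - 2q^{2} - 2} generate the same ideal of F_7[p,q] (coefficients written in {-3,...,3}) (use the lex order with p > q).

Yes, the ideals are equal.

Since reduced Gröbner bases are canonical representatives of ideals under a given ordering, it suffices to compute and compare them.
Buchberger on the first generating set:
f_1 = -p^{2}q - 2pq^{2} - 3pq + 2p - 3q + 1, LT = p^{2}q.
f_2 = p + 2q^{3} + 2q^{2} + q - 3, LT = p.

S(f_1,f_2): lcm = p^{2}q. S = -2pq^{4} - 2pq^{3} + pq^{2} - pq - 2p + 3q - 1.
  leading term pq^{4}: subtract (-2q^{4})·f_2 from -2pq^{4} - 2pq^{3} + pq^{2} - pq - 2p + 3q - 1 → -2pq^{3} + pq^{2} - pq - 2p - 3q^{7} - 3q^{6} + 2q^{5} + q^{4} + 3q - 1
  leading term pq^{3}: subtract (-2q^{3})·f_2 from -2pq^{3} + pq^{2} - pq - 2p - 3q^{7} - 3q^{6} + 2q^{5} + q^{4} + 3q - 1 → pq^{2} - pq - 2p - 3q^{7} + q^{6} - q^{5} + 3q^{4} + q^{3} + 3q - 1
  leading term pq^{2}: subtract (q^{2})·f_2 from pq^{2} - pq - 2p - 3q^{7} + q^{6} - q^{5} + 3q^{4} + q^{3} + 3q - 1 → -pq - 2p - 3q^{7} + q^{6} - 3q^{5} + q^{4} + 3q^{2} + 3q - 1
  leading term pq: subtract (-q)·f_2 from -pq - 2p - 3q^{7} + q^{6} - 3q^{5} + q^{4} + 3q^{2} + 3q - 1 → -2p - 3q^{7} + q^{6} - 3q^{5} + 3q^{4} + 2q^{3} - 3q^{2} - 1
  leading term p: subtract (-2)·f_2 from -2p - 3q^{7} + q^{6} - 3q^{5} + 3q^{4} + 2q^{3} - 3q^{2} - 1 → -3q^{7} + q^{6} - 3q^{5} + 3q^{4} - q^{3} + q^{2} + 2q
  leading term q^{7}: no divisor's leading term divides it; move -3q^{7} to the remainder.
  leading term q^{6}: no divisor's leading term divides it; move q^{6} to the remainder.
  leading term q^{5}: no divisor's leading term divides it; move -3q^{5} to the remainder.
  leading term q^{4}: no divisor's leading term divides it; move 3q^{4} to the remainder.
  leading term q^{3}: no divisor's leading term divides it; move -q^{3} to the remainder.
  leading term q^{2}: no divisor's leading term divides it; move q^{2} to the remainder.
  leading term q: no divisor's leading term divides it; move 2q to the remainder.
  remainder -3q^{7} + q^{6} - 3q^{5} + 3q^{4} - q^{3} + q^{2} + 2q ≠ 0; add g_3 = -3q^{7} + q^{6} - 3q^{5} + 3q^{4} - q^{3} + q^{2} + 2q to the basis.

The other S-polynomials (S(f_1,g_3), S(f_2,g_3)) all reduce to 0 modulo the current basis, so we have a Gröbner basis.
Inter-reduce: drop elements whose leading term is divisible by another's, tail-reduce, and make monic.
Reduced Gröbner basis: {p + 2q^{3} + 2q^{2} + q - 3, q^{7} + 2q^{6} + q^{5} - q^{4} - 2q^{3} + 2q^{2} - 3q}.

Buchberger on the second generating set:
h_1 = p^{2}q + 2pq^{2} + 3pq + p - q^{3} - q^{2} - q - 3, LT = p^{2}q.
h_2 = -2p^{2}q + 3pq^{2} + pq + 3p - 2q^{3} - 2q^{2} - 2, LT = p^{2}q.

S(h_1,h_2): lcm = p^{2}q. S = -p - 2q^{3} - 2q^{2} - q + 3.
  leading term p: no divisor's leading term divides it; move -p to the remainder.
  leading term q^{3}: no divisor's leading term divides it; move -2q^{3} to the remainder.
  leading term q^{2}: no divisor's leading term divides it; move -2q^{2} to the remainder.
  leading term q: no divisor's leading term divides it; move -q to the remainder.
  leading term 1: no divisor's leading term divides it; move 3 to the remainder.
  remainder -p - 2q^{3} - 2q^{2} - q + 3 ≠ 0; add k_3 = -p - 2q^{3} - 2q^{2} - q + 3 to the basis.

S(h_1,k_3): lcm = p^{2}q. S = -2pq^{4} - 2pq^{3} + pq^{2} - pq + p - q^{3} - q^{2} - q - 3.
  leading term pq^{4}: subtract (2q^{4})·k_3 from -2pq^{4} - 2pq^{3} + pq^{2} - pq + p - q^{3} - q^{2} - q - 3 → -2pq^{3} + pq^{2} - pq + p - 3q^{7} - 3q^{6} + 2q^{5} + q^{4} - q^{3} - q^{2} - q - 3
  leading term pq^{3}: subtract (2q^{3})·k_3 from -2pq^{3} + pq^{2} - pq + p - 3q^{7} - 3q^{6} + 2q^{5} + q^{4} - q^{3} - q^{2} - q - 3 → pq^{2} - pq + p - 3q^{7} + q^{6} - q^{5} + 3q^{4} - q^{2} - q - 3
  leading term pq^{2}: subtract (-q^{2})·k_3 from pq^{2} - pq + p - 3q^{7} + q^{6} - q^{5} + 3q^{4} - q^{2} - q - 3 → -pq + p - 3q^{7} + q^{6} - 3q^{5} + q^{4} - q^{3} + 2q^{2} - q - 3
  leading term pq: subtract (q)·k_3 from -pq + p - 3q^{7} + q^{6} - 3q^{5} + q^{4} - q^{3} + 2q^{2} - q - 3 → p - 3q^{7} + q^{6} - 3q^{5} + 3q^{4} + q^{3} + 3q^{2} + 3q - 3
  leading term p: subtract (-1)·k_3 from p - 3q^{7} + q^{6} - 3q^{5} + 3q^{4} + q^{3} + 3q^{2} + 3q - 3 → -3q^{7} + q^{6} - 3q^{5} + 3q^{4} - q^{3} + q^{2} + 2q
  leading term q^{7}: no divisor's leading term divides it; move -3q^{7} to the remainder.
  leading term q^{6}: no divisor's leading term divides it; move q^{6} to the remainder.
  leading term q^{5}: no divisor's leading term divides it; move -3q^{5} to the remainder.
  leading term q^{4}: no divisor's leading term divides it; move 3q^{4} to the remainder.
  leading term q^{3}: no divisor's leading term divides it; move -q^{3} to the remainder.
  leading term q^{2}: no divisor's leading term divides it; move q^{2} to the remainder.
  leading term q: no divisor's leading term divides it; move 2q to the remainder.
  remainder -3q^{7} + q^{6} - 3q^{5} + 3q^{4} - q^{3} + q^{2} + 2q ≠ 0; add k_4 = -3q^{7} + q^{6} - 3q^{5} + 3q^{4} - q^{3} + q^{2} + 2q to the basis.

The other S-polynomials (S(h_2,k_3), S(h_1,k_4), S(h_2,k_4), S(k_3,k_4)) all reduce to 0 modulo the current basis, so we have a Gröbner basis.
Inter-reduce: drop elements whose leading term is divisible by another's, tail-reduce, and make monic.
Reduced Gröbner basis: {p + 2q^{3} + 2q^{2} + q - 3, q^{7} + 2q^{6} + q^{5} - q^{4} - 2q^{3} + 2q^{2} - 3q}.

These coincide, so the ideals are equal.
The same test decides containment: I ⊆ J iff every generator of I reduces to 0 modulo a Gröbner basis of J.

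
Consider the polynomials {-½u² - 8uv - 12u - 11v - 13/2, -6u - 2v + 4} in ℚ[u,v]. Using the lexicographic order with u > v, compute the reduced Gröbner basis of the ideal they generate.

f_1 = -½u² - 8uv - 12u - 11v - 13/2, LT = u².
f_2 = -6u - 2v + 4, LT = u.

S(f_1,f_2): lcm = u². S = 47/3uv + 74/3u + 22v + 13.
  leading term uv: subtract (-47/18v)·f_2 from 47/3uv + 74/3u + 22v + 13 → 74/3u - 47/9v² + 292/9v + 13
  leading term u: subtract (-37/9)·f_2 from 74/3u - 47/9v² + 292/9v + 13 → -47/9v² + 218/9v + 265/9
  leading term v²: no divisor's leading term divides it; move -47/9v² to the remainder.
  leading term v: no divisor's leading term divides it; move 218/9v to the remainder.
  leading term 1: no divisor's leading term divides it; move 265/9 to the remainder.
  remainder -47/9v² + 218/9v + 265/9 ≠ 0; add g_3 = -47/9v² + 218/9v + 265/9 to the basis.

The other S-polynomials (S(f_1,g_3), S(f_2,g_3)) all reduce to 0 modulo the current basis, so we have a Gröbner basis.
Inter-reduce: drop elements whose leading term is divisible by another's, tail-reduce, and make monic.

G = {u + ⅓v - ⅔, v² - 218/47v - 265/47}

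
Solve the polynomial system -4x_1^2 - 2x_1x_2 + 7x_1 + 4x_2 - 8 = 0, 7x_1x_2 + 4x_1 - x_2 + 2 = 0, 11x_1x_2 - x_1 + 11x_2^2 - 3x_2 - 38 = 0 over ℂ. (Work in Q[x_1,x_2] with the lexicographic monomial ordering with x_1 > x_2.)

{(0, 2)}

Compute a lex Gröbner basis by Buchberger's algorithm.
f_1 = -4x_1^2 - 2x_1x_2 + 7x_1 + 4x_2 - 8, LT = x_1^2.
f_2 = 7x_1x_2 + 4x_1 - x_2 + 2, LT = x_1x_2.
f_3 = 11x_1x_2 - x_1 + 11x_2^2 - 3x_2 - 38, LT = x_1x_2.

S(f_1,f_2): lcm = x_1^2x_2. S = -4/7x_1^2 + 1/2x_1x_2^2 - 45/28x_1x_2 - 2/7x_1 - x_2^2 + 2x_2.
  leading term x_1^2: subtract (1/7)·f_1 from -4/7x_1^2 + 1/2x_1x_2^2 - 45/28x_1x_2 - 2/7x_1 - x_2^2 + 2x_2 → 1/2x_1x_2^2 - 37/28x_1x_2 - 9/7x_1 - x_2^2 + 10/7x_2 + 8/7
  leading term x_1x_2^2: subtract (1/14x_2)·f_2 from 1/2x_1x_2^2 - 37/28x_1x_2 - 9/7x_1 - x_2^2 + 10/7x_2 + 8/7 → -45/28x_1x_2 - 9/7x_1 - 13/14x_2^2 + 9/7x_2 + 8/7
  leading term x_1x_2: subtract (-45/196)·f_2 from -45/28x_1x_2 - 9/7x_1 - 13/14x_2^2 + 9/7x_2 + 8/7 → -18/49x_1 - 13/14x_2^2 + 207/196x_2 + 157/98
  leading term x_1: no divisor's leading term divides it; move -18/49x_1 to the remainder.
  leading term x_2^2: no divisor's leading term divides it; move -13/14x_2^2 to the remainder.
  leading term x_2: no divisor's leading term divides it; move 207/196x_2 to the remainder.
  leading term 1: no divisor's leading term divides it; move 157/98 to the remainder.
  remainder -18/49x_1 - 13/14x_2^2 + 207/196x_2 + 157/98 ≠ 0; add h_4 = -18/49x_1 - 13/14x_2^2 + 207/196x_2 + 157/98 to the basis.

S(f_1,f_3): lcm = x_1^2x_2. S = 1/11x_1^2 - 1/2x_1x_2^2 - 65/44x_1x_2 + 38/11x_1 - x_2^2 + 2x_2.
  leading term x_1^2: subtract (-1/44)·f_1 from 1/11x_1^2 - 1/2x_1x_2^2 - 65/44x_1x_2 + 38/11x_1 - x_2^2 + 2x_2 → -1/2x_1x_2^2 - 67/44x_1x_2 + 159/44x_1 - x_2^2 + 23/11x_2 - 2/11
  leading term x_1x_2^2: subtract (-1/14x_2)·f_2 from -1/2x_1x_2^2 - 67/44x_1x_2 + 159/44x_1 - x_2^2 + 23/11x_2 - 2/11 → -381/308x_1x_2 + 159/44x_1 - 15/14x_2^2 + 172/77x_2 - 2/11
  leading term x_1x_2: subtract (-381/2156)·f_2 from -381/308x_1x_2 + 159/44x_1 - 15/14x_2^2 + 172/77x_2 - 2/11 → 9315/2156x_1 - 15/14x_2^2 + 4435/2156x_2 + 185/1078
  leading term x_1: subtract (-1035/88)·h_4 from 9315/2156x_1 - 15/14x_2^2 + 4435/2156x_2 + 185/1078 → -14775/1232x_2^2 + 35675/2464x_2 + 23425/1232
  leading term x_2^2: no divisor's leading term divides it; move -14775/1232x_2^2 to the remainder.
  leading term x_2: no divisor's leading term divides it; move 35675/2464x_2 to the remainder.
  leading term 1: no divisor's leading term divides it; move 23425/1232 to the remainder.
  remainder -14775/1232x_2^2 + 35675/2464x_2 + 23425/1232 ≠ 0; add h_5 = -14775/1232x_2^2 + 35675/2464x_2 + 23425/1232 to the basis.

S(f_2,f_3): lcm = x_1x_2. S = 51/77x_1 - x_2^2 + 10/77x_2 + 288/77.
  leading term x_1: subtract (-119/66)·h_4 from 51/77x_1 - x_2^2 + 10/77x_2 + 288/77 → -353/132x_2^2 + 179/88x_2 + 875/132
  leading term x_2^2: subtract (9884/44325)·h_5 from -353/132x_2^2 + 179/88x_2 + 875/132 → -46591/39006x_2 + 46591/19503
  leading term x_2: no divisor's leading term divides it; move -46591/39006x_2 to the remainder.
  leading term 1: no divisor's leading term divides it; move 46591/19503 to the remainder.
  remainder -46591/39006x_2 + 46591/19503 ≠ 0; add h_6 = -46591/39006x_2 + 46591/19503 to the basis.

The other S-polynomials (S(f_1,h_4), S(f_2,h_4), S(f_3,h_4), S(f_1,h_5), S(f_2,h_5), S(f_3,h_5), S(h_4,h_5), S(f_1,h_6), S(f_2,h_6), S(f_3,h_6), S(h_4,h_6), S(h_5,h_6)) all reduce to 0 modulo the current basis, so we have a Gröbner basis.
Inter-reduce: drop elements whose leading term is divisible by another's, tail-reduce, and make monic.
Reduced Gröbner basis: {x_1, x_2 - 2}.

Elimination: the polynomial x_2 - 2 lies in the elimination ideal for x_2, so x_2 ∈ {2}. For each such x_2, the remaining basis elements (now univariate) give the rest of the solution.
  x_2 = 2: the earlier basis element becomes x_1 = 0, giving x_1 = 0 — point (0, 2).
Each listed point satisfies every original equation (direct substitution).
This is the nonlinear analogue of row-reducing a linear system.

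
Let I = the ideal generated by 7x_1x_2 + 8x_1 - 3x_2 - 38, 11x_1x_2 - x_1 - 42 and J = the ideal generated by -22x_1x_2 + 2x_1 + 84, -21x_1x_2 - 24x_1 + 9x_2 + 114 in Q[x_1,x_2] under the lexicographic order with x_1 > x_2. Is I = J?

Since reduced Gröbner bases are canonical representatives of ideals under a given ordering, it suffices to compute and compare them.
Buchberger on the first generating set:
f_1 = 7x_1x_2 + 8x_1 - 3x_2 - 38, LT = x_1x_2.
f_2 = 11x_1x_2 - x_1 - 42, LT = x_1x_2.

S(f_1,f_2): lcm = x_1x_2. S = 95/77x_1 - 3/7x_2 - 124/77.
  leading term x_1: no divisor's leading term divides it; move 95/77x_1 to the remainder.
  leading term x_2: no divisor's leading term divides it; move -3/7x_2 to the remainder.
  leading term 1: no divisor's leading term divides it; move -124/77 to the remainder.
  remainder 95/77x_1 - 3/7x_2 - 124/77 ≠ 0; add g_3 = 95/77x_1 - 3/7x_2 - 124/77 to the basis.

S(f_1,g_3): lcm = x_1x_2. S = 8/7x_1 + 33/95x_2^2 + 583/665x_2 - 38/7.
  leading term x_1: subtract (88/95)·g_3 from 8/7x_1 + 33/95x_2^2 + 583/665x_2 - 38/7 → 33/95x_2^2 + 121/95x_2 - 374/95
  leading term x_2^2: no divisor's leading term divides it; move 33/95x_2^2 to the remainder.
  leading term x_2: no divisor's leading term divides it; move 121/95x_2 to the remainder.
  leading term 1: no divisor's leading term divides it; move -374/95 to the remainder.
  remainder 33/95x_2^2 + 121/95x_2 - 374/95 ≠ 0; add g_4 = 33/95x_2^2 + 121/95x_2 - 374/95 to the basis.

The other S-polynomials (S(f_2,g_3), S(f_1,g_4), S(f_2,g_4), S(g_3,g_4)) all reduce to 0 modulo the current basis, so we have a Gröbner basis.
Inter-reduce: drop elements whose leading term is divisible by another's, tail-reduce, and make monic.
Reduced Gröbner basis: {x_1 - 33/95x_2 - 124/95, x_2^2 + 11/3x_2 - 34/3}.

Buchberger on the second generating set:
h_1 = -22x_1x_2 + 2x_1 + 84, LT = x_1x_2.
h_2 = -21x_1x_2 - 24x_1 + 9x_2 + 114, LT = x_1x_2.

S(h_1,h_2): lcm = x_1x_2. S = -95/77x_1 + 3/7x_2 + 124/77.
  leading term x_1: no divisor's leading term divides it; move -95/77x_1 to the remainder.
  leading term x_2: no divisor's leading term divides it; move 3/7x_2 to the remainder.
  leading term 1: no divisor's leading term divides it; move 124/77 to the remainder.
  remainder -95/77x_1 + 3/7x_2 + 124/77 ≠ 0; add k_3 = -95/77x_1 + 3/7x_2 + 124/77 to the basis.

S(h_1,k_3): lcm = x_1x_2. S = -1/11x_1 + 33/95x_2^2 + 124/95x_2 - 42/11.
  leading term x_1: subtract (7/95)·k_3 from -1/11x_1 + 33/95x_2^2 + 124/95x_2 - 42/11 → 33/95x_2^2 + 121/95x_2 - 374/95
  leading term x_2^2: no divisor's leading term divides it; move 33/95x_2^2 to the remainder.
  leading term x_2: no divisor's leading term divides it; move 121/95x_2 to the remainder.
  leading term 1: no divisor's leading term divides it; move -374/95 to the remainder.
  remainder 33/95x_2^2 + 121/95x_2 - 374/95 ≠ 0; add k_4 = 33/95x_2^2 + 121/95x_2 - 374/95 to the basis.

The other S-polynomials (S(h_2,k_3), S(h_1,k_4), S(h_2,k_4), S(k_3,k_4)) all reduce to 0 modulo the current basis, so we have a Gröbner basis.
Inter-reduce: drop elements whose leading term is divisible by another's, tail-reduce, and make monic.
Reduced Gröbner basis: {x_1 - 33/95x_2 - 124/95, x_2^2 + 11/3x_2 - 34/3}.

The two bases agree; hence the ideals are identical.
The choice of monomial ordering does not affect the verdict — as long as both bases are computed under the same ordering, their equality decides ideal equality.

Yes, the ideals are equal.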